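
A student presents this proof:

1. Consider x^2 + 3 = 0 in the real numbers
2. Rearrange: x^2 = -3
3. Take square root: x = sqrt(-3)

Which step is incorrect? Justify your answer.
Step 3: Take square root: x = sqrt(-3)

Step 3 takes the square root of -3, which is negative. In the real number system, the square root of a negative number is undefined. The equation x^2 + 3 = 0 has no real solutions. Square roots of negative numbers only exist in the complex numbers.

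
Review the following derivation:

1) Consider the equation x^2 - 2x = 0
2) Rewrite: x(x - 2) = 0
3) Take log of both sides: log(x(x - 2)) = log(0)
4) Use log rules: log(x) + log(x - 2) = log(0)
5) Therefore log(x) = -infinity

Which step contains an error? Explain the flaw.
Step 3: Take log of both sides: log(x(x - 2)) = log(0)

Step 3 takes the logarithm of both sides, resulting in log(0) on the right side. The logarithm is only defined for positive numbers; log(0) is undefined (approaches negative infinity). This operation is invalid.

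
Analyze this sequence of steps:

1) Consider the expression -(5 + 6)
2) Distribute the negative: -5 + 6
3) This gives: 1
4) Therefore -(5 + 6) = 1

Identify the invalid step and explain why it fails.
Step 2: Distribute the negative: -5 + 6

Step 2 incorrectly distributes the negative sign. The correct distribution is -(5 + 6) = -5 - 6 = -11. The negative must be applied to both terms, not just the first. The error treats -(5 + 6) as -5 + 6, which equals 1 instead of -11.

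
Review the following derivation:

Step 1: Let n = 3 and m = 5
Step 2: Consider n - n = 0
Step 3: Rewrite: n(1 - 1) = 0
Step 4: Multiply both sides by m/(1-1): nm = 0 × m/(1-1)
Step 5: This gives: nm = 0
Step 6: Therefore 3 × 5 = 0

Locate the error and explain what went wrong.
Step 4: Multiply both sides by m/(1-1): nm = 0 × m/(1-1)

Step 4 multiplies both sides by m/(1-1). However, 1-1 = 0, so this is multiplication by m/0, which is undefined. We cannot multiply by an undefined expression.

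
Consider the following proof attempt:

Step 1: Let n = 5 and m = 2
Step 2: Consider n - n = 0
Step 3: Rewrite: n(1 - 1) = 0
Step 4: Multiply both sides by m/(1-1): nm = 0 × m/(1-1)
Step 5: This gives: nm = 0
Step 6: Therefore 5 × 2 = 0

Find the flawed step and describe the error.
Step 4: Multiply both sides by m/(1-1): nm = 0 × m/(1-1)

Step 4 multiplies both sides by m/(1-1). However, 1-1 = 0, so this is multiplication by m/0, which is undefined. We cannot multiply by an undefined expression.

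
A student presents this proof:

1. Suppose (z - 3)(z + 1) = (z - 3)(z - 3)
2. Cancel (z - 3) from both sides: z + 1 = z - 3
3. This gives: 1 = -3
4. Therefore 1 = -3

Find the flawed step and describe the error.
Step 2: Cancel (z - 3) from both sides: z + 1 = z - 3

Step 2 cancels (z - 3) from both sides. This is only valid if (z - 3) ≠ 0, i.e., z ≠ 3. When z = 3, both sides equal zero regardless of the other factors. The correct approach requires considering z = 3 as a separate case.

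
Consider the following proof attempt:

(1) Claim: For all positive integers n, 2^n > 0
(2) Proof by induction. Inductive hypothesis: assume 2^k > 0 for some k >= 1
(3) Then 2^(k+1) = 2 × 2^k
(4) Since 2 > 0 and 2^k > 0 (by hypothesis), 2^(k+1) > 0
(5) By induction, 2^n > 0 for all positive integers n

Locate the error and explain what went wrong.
Step 5: By induction, 2^n > 0 for all positive integers n

Step 5 concludes the proof by induction, but no base case was ever established. A valid induction proof requires: (1) a base case proving 2^1 > 0, and (2) an inductive step showing IF 2^k > 0 THEN 2^(k+1) > 0. Steps 2-4 correctly establish the inductive step, but without the base case the conclusion in step 5 does not follow.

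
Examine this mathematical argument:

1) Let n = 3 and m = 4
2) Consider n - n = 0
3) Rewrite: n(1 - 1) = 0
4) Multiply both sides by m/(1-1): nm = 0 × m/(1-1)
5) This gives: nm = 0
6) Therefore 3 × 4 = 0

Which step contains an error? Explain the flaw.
Step 4: Multiply both sides by m/(1-1): nm = 0 × m/(1-1)

Step 4 multiplies both sides by m/(1-1). However, 1-1 = 0, so this is multiplication by m/0, which is undefined. We cannot multiply by an undefined expression.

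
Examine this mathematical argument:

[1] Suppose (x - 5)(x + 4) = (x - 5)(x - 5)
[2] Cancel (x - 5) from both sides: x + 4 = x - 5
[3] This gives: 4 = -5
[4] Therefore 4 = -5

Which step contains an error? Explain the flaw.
Step 2: Cancel (x - 5) from both sides: x + 4 = x - 5

Step 2 cancels (x - 5) from both sides. This is only valid if (x - 5) ≠ 0, i.e., x ≠ 5. When x = 5, both sides equal zero regardless of the other factors. The correct approach requires considering x = 5 as a separate case.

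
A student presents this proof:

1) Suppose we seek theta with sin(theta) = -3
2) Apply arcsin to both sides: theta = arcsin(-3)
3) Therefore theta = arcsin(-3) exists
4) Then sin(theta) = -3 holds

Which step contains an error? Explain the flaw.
Step 2: Apply arcsin to both sides: theta = arcsin(-3)

Step 2 applies arcsin to -3. However, arcsin(x) is only defined for x in [-1, 1] because sin(theta) can only produce values in that range. Since |-3| > 1, arcsin(-3) is undefined. There is no angle whose sine equals -3.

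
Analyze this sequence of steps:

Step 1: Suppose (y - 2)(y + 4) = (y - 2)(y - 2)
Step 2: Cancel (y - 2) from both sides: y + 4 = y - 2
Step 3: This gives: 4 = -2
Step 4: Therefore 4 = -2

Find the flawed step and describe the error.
Step 2: Cancel (y - 2) from both sides: y + 4 = y - 2

Step 2 cancels (y - 2) from both sides. This is only valid if (y - 2) ≠ 0, i.e., y ≠ 2. When y = 2, both sides equal zero regardless of the other factors. The correct approach requires considering y = 2 as a separate case.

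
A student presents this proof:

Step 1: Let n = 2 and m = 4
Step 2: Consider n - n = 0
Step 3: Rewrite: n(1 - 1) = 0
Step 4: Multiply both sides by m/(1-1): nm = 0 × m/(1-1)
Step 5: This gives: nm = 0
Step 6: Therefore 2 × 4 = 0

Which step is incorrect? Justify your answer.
Step 4: Multiply both sides by m/(1-1): nm = 0 × m/(1-1)

Step 4 multiplies both sides by m/(1-1). However, 1-1 = 0, so this is multiplication by m/0, which is undefined. We cannot multiply by an undefined expression.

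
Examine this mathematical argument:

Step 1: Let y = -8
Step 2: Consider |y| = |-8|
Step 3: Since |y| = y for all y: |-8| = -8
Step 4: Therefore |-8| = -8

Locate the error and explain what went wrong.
Step 3: Since |y| = y for all y: |-8| = -8

Step 3 incorrectly states that |y| = y for all y. The correct definition is |y| = y when y >= 0, and |y| = -y when y < 0. Since -8 < 0, we have |-8| = -(-8) = 8, not -8.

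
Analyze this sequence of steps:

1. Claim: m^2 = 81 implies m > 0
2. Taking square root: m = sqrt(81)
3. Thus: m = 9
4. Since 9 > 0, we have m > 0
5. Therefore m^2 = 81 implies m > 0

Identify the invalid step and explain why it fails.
Step 2: Taking square root: m = sqrt(81)

Step 2 takes the square root and assumes the positive root only. The equation m^2 = 81 actually has two solutions: m = 9 and m = -9. The proof silently assumes m > 0 without justification, then uses this assumption to conclude m > 0, which is circular. The counterexample m = -9 shows the claim is false.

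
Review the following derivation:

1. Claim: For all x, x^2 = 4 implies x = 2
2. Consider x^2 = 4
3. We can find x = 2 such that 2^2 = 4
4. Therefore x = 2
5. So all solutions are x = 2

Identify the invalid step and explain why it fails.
Step 4: Therefore x = 2

Step 4 incorrectly concludes that x = 2 is the only solution. The proof shows that x = 2 is A solution (existence), but does not show it is the ONLY solution (uniqueness). In fact, x = -2 is also a solution since (-2)^2 = 4. Finding one solution doesn't prove there are no others.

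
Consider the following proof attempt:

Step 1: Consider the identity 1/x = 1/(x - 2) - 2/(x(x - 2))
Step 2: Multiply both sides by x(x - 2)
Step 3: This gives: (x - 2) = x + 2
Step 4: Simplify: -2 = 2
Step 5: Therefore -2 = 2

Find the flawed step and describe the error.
Step 3: This gives: (x - 2) = x + 2

Step 3 makes a sign error when clearing denominators. Multiplying -2/(x(x - 2)) by x(x - 2) gives -2, not +2. The correct result is (x - 2) = x - 2, which is trivially true, not (x - 2) = x + 2. (Step 1 is a valid identity: 1/(x - 2) - 2/(x(x - 2)) = (x - 2)/(x(x - 2)) = 1/x.)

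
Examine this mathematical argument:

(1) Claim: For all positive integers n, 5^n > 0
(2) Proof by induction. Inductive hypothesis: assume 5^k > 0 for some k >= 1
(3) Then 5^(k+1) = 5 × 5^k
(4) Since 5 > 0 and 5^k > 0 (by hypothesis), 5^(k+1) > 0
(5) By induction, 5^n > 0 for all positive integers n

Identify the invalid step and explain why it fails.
Step 5: By induction, 5^n > 0 for all positive integers n

Step 5 concludes the proof by induction, but no base case was ever established. A valid induction proof requires: (1) a base case proving 5^1 > 0, and (2) an inductive step showing IF 5^k > 0 THEN 5^(k+1) > 0. Steps 2-4 correctly establish the inductive step, but without the base case the conclusion in step 5 does not follow.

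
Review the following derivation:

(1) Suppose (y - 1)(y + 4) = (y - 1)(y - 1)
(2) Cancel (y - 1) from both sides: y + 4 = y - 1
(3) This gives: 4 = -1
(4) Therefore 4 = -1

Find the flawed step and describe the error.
Step 2: Cancel (y - 1) from both sides: y + 4 = y - 1

Step 2 cancels (y - 1) from both sides. This is only valid if (y - 1) ≠ 0, i.e., y ≠ 1. When y = 1, both sides equal zero regardless of the other factors. The correct approach requires considering y = 1 as a separate case.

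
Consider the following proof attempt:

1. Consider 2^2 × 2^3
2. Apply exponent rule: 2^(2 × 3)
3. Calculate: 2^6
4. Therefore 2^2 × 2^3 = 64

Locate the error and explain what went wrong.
Step 2: Apply exponent rule: 2^(2 × 3)

Step 2 incorrectly states that a^b × a^c = a^(b×c). The correct rule is a^b × a^c = a^(b+c). The actual value is 2^2 × 2^3 = 2^5 = 32, not 2^6 = 64.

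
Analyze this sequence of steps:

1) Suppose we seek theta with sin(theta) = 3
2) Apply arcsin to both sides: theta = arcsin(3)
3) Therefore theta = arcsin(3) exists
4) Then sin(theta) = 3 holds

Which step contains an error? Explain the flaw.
Step 2: Apply arcsin to both sides: theta = arcsin(3)

Step 2 applies arcsin to 3. However, arcsin(x) is only defined for x in [-1, 1] because sin(theta) can only produce values in that range. Since |3| > 1, arcsin(3) is undefined. There is no angle whose sine equals 3.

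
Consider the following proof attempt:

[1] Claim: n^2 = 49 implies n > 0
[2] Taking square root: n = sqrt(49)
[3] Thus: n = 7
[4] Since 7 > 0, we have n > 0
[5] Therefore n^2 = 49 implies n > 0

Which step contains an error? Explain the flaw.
Step 2: Taking square root: n = sqrt(49)

Step 2 takes the square root and assumes the positive root only. The equation n^2 = 49 actually has two solutions: n = 7 and n = -7. The proof silently assumes n > 0 without justification, then uses this assumption to conclude n > 0, which is circular. The counterexample n = -7 shows the claim is false.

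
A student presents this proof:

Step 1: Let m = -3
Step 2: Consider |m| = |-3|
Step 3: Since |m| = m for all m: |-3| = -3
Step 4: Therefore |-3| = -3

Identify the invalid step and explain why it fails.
Step 3: Since |m| = m for all m: |-3| = -3

Step 3 incorrectly states that |m| = m for all m. The correct definition is |m| = m when m >= 0, and |m| = -m when m < 0. Since -3 < 0, we have |-3| = -(-3) = 3, not -3.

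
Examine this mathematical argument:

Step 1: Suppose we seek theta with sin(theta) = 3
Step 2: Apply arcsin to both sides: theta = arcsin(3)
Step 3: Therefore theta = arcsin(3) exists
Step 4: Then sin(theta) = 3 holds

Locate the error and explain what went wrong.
Step 2: Apply arcsin to both sides: theta = arcsin(3)

Step 2 applies arcsin to 3. However, arcsin(x) is only defined for x in [-1, 1] because sin(theta) can only produce values in that range. Since |3| > 1, arcsin(3) is undefined. There is no angle whose sine equals 3.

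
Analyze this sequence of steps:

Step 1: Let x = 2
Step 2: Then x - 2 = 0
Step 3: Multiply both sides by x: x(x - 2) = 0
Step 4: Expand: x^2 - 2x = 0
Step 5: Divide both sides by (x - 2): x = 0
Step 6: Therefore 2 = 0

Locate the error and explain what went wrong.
Step 5: Divide both sides by (x - 2): x = 0

Step 5 divides both sides by (x - 2). However, since x = 2, we have (x - 2) = 0. Division by zero is undefined, making this step invalid.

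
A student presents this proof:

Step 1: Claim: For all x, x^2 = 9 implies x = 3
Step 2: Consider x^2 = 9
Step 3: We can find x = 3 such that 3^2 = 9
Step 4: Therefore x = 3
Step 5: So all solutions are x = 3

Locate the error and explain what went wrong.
Step 4: Therefore x = 3

Step 4 incorrectly concludes that x = 3 is the only solution. The proof shows that x = 3 is A solution (existence), but does not show it is the ONLY solution (uniqueness). In fact, x = -3 is also a solution since (-3)^2 = 9. Finding one solution doesn't prove there are no others.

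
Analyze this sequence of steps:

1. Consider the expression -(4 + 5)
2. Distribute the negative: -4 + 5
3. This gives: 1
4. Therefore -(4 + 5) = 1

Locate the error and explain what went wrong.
Step 2: Distribute the negative: -4 + 5

Step 2 incorrectly distributes the negative sign. The correct distribution is -(4 + 5) = -4 - 5 = -9. The negative must be applied to both terms, not just the first. The error treats -(4 + 5) as -4 + 5, which equals 1 instead of -9.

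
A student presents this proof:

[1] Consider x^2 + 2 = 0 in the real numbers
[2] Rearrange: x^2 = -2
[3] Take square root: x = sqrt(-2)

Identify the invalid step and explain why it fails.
Step 3: Take square root: x = sqrt(-2)

Step 3 takes the square root of -2, which is negative. In the real number system, the square root of a negative number is undefined. The equation x^2 + 2 = 0 has no real solutions. Square roots of negative numbers only exist in the complex numbers.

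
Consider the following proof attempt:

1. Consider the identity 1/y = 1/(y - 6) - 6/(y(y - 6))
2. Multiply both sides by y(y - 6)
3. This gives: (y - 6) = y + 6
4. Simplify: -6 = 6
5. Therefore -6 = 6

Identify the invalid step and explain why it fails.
Step 3: This gives: (y - 6) = y + 6

Step 3 makes a sign error when clearing denominators. Multiplying -6/(y(y - 6)) by y(y - 6) gives -6, not +6. The correct result is (y - 6) = y - 6, which is trivially true, not (y - 6) = y + 6. (Step 1 is a valid identity: 1/(y - 6) - 6/(y(y - 6)) = (y - 6)/(y(y - 6)) = 1/y.)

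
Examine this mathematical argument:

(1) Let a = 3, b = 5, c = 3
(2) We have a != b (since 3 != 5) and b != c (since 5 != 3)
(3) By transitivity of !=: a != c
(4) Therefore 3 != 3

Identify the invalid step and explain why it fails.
Step 3: By transitivity of !=: a != c

Step 3 incorrectly applies transitivity to the '!=' relation. Transitivity states: if a R b and b R c, then a R c. However, '!=' is not transitive. Counterexample: 3 != 5 and 5 != 3, but 3 = 3 (both equal 3). Transitivity holds for relations like <, <=, =, but not for !=.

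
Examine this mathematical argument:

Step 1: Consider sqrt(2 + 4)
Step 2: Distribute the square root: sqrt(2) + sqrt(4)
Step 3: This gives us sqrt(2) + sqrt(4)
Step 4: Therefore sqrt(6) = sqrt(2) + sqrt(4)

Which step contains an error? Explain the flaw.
Step 2: Distribute the square root: sqrt(2) + sqrt(4)

Step 2 incorrectly 'distributes' the square root over addition. The square root function does not distribute: sqrt(a + b) ≠ sqrt(a) + sqrt(b). In fact, sqrt(2 + 4) = sqrt(6) ≈ 2.4495, while sqrt(2) + sqrt(4) ≈ 3.4142.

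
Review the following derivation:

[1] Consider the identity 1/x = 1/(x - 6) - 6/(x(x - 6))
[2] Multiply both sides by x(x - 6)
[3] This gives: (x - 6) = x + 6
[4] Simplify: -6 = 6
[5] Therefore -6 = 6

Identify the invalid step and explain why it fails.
Step 3: This gives: (x - 6) = x + 6

Step 3 makes a sign error when clearing denominators. Multiplying -6/(x(x - 6)) by x(x - 6) gives -6, not +6. The correct result is (x - 6) = x - 6, which is trivially true, not (x - 6) = x + 6. (Step 1 is a valid identity: 1/(x - 6) - 6/(x(x - 6)) = (x - 6)/(x(x - 6)) = 1/x.)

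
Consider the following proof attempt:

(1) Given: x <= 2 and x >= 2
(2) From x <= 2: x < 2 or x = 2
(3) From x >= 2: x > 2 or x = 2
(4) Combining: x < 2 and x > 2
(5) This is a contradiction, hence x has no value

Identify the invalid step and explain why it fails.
Step 4: Combining: x < 2 and x > 2

Step 4 incorrectly combines the conditions. From x <= 2 and x >= 2, the intersection is x = 2. The error treats the 'or' cases as 'and' requirements. The correct conclusion is that x = 2 is the unique solution, not that no solution exists.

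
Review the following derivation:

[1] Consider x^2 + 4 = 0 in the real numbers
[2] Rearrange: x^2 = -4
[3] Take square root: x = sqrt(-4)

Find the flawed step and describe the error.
Step 3: Take square root: x = sqrt(-4)

Step 3 takes the square root of -4, which is negative. In the real number system, the square root of a negative number is undefined. The equation x^2 + 4 = 0 has no real solutions. Square roots of negative numbers only exist in the complex numbers.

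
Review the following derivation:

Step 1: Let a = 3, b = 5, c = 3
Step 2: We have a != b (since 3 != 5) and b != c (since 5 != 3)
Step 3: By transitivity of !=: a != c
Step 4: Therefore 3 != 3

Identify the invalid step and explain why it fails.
Step 3: By transitivity of !=: a != c

Step 3 incorrectly applies transitivity to the '!=' relation. Transitivity states: if a R b and b R c, then a R c. However, '!=' is not transitive. Counterexample: 3 != 5 and 5 != 3, but 3 = 3 (both equal 3). Transitivity holds for relations like <, <=, =, but not for !=.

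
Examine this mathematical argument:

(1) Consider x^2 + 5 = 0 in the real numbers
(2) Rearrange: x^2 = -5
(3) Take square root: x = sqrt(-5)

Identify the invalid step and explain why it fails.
Step 3: Take square root: x = sqrt(-5)

Step 3 takes the square root of -5, which is negative. In the real number system, the square root of a negative number is undefined. The equation x^2 + 5 = 0 has no real solutions. Square roots of negative numbers only exist in the complex numbers.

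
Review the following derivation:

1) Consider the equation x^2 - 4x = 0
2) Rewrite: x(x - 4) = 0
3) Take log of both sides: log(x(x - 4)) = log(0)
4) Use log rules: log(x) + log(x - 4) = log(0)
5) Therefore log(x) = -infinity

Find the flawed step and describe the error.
Step 3: Take log of both sides: log(x(x - 4)) = log(0)

Step 3 takes the logarithm of both sides, resulting in log(0) on the right side. The logarithm is only defined for positive numbers; log(0) is undefined (approaches negative infinity). This operation is invalid.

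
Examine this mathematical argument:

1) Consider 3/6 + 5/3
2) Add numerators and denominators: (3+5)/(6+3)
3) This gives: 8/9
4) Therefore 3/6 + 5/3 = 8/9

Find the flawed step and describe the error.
Step 2: Add numerators and denominators: (3+5)/(6+3)

Step 2 incorrectly adds fractions by separately adding numerators and denominators. This is wrong. The correct method requires a common denominator: 3/6 + 5/3 = (3×3 + 5×6)/(6×3) = 39/18 = 13/6. The method used gives 8/9, which is different.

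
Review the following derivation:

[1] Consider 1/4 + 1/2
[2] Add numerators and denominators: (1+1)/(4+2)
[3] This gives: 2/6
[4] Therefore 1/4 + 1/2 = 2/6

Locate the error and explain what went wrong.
Step 2: Add numerators and denominators: (1+1)/(4+2)

Step 2 incorrectly adds fractions by separately adding numerators and denominators. This is wrong. The correct method requires a common denominator: 1/4 + 1/2 = (1×2 + 1×4)/(4×2) = 6/8 = 3/4. The method used gives 2/6, which is different.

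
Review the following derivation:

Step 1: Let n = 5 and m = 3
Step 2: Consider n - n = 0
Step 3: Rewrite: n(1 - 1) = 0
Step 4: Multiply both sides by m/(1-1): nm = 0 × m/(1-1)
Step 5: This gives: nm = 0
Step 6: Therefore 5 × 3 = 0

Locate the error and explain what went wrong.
Step 4: Multiply both sides by m/(1-1): nm = 0 × m/(1-1)

Step 4 multiplies both sides by m/(1-1). However, 1-1 = 0, so this is multiplication by m/0, which is undefined. We cannot multiply by an undefined expression.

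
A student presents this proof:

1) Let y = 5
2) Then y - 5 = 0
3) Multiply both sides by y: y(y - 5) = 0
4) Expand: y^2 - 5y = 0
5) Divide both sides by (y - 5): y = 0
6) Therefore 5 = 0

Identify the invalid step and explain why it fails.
Step 5: Divide both sides by (y - 5): y = 0

Step 5 divides both sides by (y - 5). However, since y = 5, we have (y - 5) = 0. Division by zero is undefined, making this step invalid.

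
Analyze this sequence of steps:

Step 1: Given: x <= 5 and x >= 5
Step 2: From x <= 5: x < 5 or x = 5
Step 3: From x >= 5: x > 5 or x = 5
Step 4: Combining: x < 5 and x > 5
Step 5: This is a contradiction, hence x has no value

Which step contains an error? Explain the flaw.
Step 4: Combining: x < 5 and x > 5

Step 4 incorrectly combines the conditions. From x <= 5 and x >= 5, the intersection is x = 5. The error treats the 'or' cases as 'and' requirements. The correct conclusion is that x = 5 is the unique solution, not that no solution exists.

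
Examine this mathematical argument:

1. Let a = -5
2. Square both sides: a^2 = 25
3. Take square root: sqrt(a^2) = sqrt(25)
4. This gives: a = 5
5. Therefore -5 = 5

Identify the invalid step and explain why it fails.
Step 4: This gives: a = 5

Step 4 incorrectly states that sqrt(a^2) = a. The correct identity is sqrt(a^2) = |a|. Since a = -5 < 0, we have sqrt(a^2) = |-5| = 5, not a = -5.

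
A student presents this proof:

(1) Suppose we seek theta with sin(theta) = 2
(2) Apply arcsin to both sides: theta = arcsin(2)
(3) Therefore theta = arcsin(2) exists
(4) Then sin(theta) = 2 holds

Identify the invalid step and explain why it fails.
Step 2: Apply arcsin to both sides: theta = arcsin(2)

Step 2 applies arcsin to 2. However, arcsin(x) is only defined for x in [-1, 1] because sin(theta) can only produce values in that range. Since |2| > 1, arcsin(2) is undefined. There is no angle whose sine equals 2.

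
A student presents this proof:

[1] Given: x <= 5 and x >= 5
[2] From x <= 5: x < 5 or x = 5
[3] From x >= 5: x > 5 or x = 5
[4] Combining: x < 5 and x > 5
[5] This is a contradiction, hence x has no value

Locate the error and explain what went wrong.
Step 4: Combining: x < 5 and x > 5

Step 4 incorrectly combines the conditions. From x <= 5 and x >= 5, the intersection is x = 5. The error treats the 'or' cases as 'and' requirements. The correct conclusion is that x = 5 is the unique solution, not that no solution exists.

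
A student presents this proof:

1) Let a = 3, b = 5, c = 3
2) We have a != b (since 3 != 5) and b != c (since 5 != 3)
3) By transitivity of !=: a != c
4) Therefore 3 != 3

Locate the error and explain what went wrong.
Step 3: By transitivity of !=: a != c

Step 3 incorrectly applies transitivity to the '!=' relation. Transitivity states: if a R b and b R c, then a R c. However, '!=' is not transitive. Counterexample: 3 != 5 and 5 != 3, but 3 = 3 (both equal 3). Transitivity holds for relations like <, <=, =, but not for !=.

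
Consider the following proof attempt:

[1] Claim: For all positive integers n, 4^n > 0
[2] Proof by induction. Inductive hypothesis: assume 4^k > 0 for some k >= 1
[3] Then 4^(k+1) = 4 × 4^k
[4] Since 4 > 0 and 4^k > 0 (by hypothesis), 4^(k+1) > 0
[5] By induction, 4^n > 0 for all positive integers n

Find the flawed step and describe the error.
Step 5: By induction, 4^n > 0 for all positive integers n

Step 5 concludes the proof by induction, but no base case was ever established. A valid induction proof requires: (1) a base case proving 4^1 > 0, and (2) an inductive step showing IF 4^k > 0 THEN 4^(k+1) > 0. Steps 2-4 correctly establish the inductive step, but without the base case the conclusion in step 5 does not follow.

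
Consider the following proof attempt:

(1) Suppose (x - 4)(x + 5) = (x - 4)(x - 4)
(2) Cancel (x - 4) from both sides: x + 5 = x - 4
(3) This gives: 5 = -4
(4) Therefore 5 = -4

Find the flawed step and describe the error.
Step 2: Cancel (x - 4) from both sides: x + 5 = x - 4

Step 2 cancels (x - 4) from both sides. This is only valid if (x - 4) ≠ 0, i.e., x ≠ 4. When x = 4, both sides equal zero regardless of the other factors. The correct approach requires considering x = 4 as a separate case.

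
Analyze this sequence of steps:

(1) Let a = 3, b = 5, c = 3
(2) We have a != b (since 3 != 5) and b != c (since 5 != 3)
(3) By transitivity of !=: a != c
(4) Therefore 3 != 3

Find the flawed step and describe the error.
Step 3: By transitivity of !=: a != c

Step 3 incorrectly applies transitivity to the '!=' relation. Transitivity states: if a R b and b R c, then a R c. However, '!=' is not transitive. Counterexample: 3 != 5 and 5 != 3, but 3 = 3 (both equal 3). Transitivity holds for relations like <, <=, =, but not for !=.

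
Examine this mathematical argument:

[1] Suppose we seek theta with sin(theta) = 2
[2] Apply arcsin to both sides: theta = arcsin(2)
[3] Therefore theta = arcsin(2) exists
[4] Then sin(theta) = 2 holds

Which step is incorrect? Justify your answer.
Step 2: Apply arcsin to both sides: theta = arcsin(2)

Step 2 applies arcsin to 2. However, arcsin(x) is only defined for x in [-1, 1] because sin(theta) can only produce values in that range. Since |2| > 1, arcsin(2) is undefined. There is no angle whose sine equals 2.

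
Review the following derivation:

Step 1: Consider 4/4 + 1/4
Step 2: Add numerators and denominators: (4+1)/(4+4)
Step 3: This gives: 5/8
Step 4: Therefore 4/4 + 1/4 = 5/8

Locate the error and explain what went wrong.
Step 2: Add numerators and denominators: (4+1)/(4+4)

Step 2 incorrectly adds fractions by separately adding numerators and denominators. This is wrong. The correct method requires a common denominator: 4/4 + 1/4 = (4×4 + 1×4)/(4×4) = 20/16 = 5/4. The method used gives 5/8, which is different.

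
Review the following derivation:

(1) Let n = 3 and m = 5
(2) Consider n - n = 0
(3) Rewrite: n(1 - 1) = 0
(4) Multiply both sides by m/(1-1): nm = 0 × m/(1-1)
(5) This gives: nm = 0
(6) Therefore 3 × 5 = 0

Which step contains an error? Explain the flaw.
Step 4: Multiply both sides by m/(1-1): nm = 0 × m/(1-1)

Step 4 multiplies both sides by m/(1-1). However, 1-1 = 0, so this is multiplication by m/0, which is undefined. We cannot multiply by an undefined expression.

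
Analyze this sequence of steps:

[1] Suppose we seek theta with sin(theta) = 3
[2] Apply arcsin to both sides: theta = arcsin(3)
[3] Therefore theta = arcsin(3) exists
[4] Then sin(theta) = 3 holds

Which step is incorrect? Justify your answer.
Step 2: Apply arcsin to both sides: theta = arcsin(3)

Step 2 applies arcsin to 3. However, arcsin(x) is only defined for x in [-1, 1] because sin(theta) can only produce values in that range. Since |3| > 1, arcsin(3) is undefined. There is no angle whose sine equals 3.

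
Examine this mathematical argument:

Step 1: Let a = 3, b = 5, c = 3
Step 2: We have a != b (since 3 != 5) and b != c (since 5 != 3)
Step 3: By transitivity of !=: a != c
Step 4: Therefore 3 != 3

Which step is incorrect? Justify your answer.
Step 3: By transitivity of !=: a != c

Step 3 incorrectly applies transitivity to the '!=' relation. Transitivity states: if a R b and b R c, then a R c. However, '!=' is not transitive. Counterexample: 3 != 5 and 5 != 3, but 3 = 3 (both equal 3). Transitivity holds for relations like <, <=, =, but not for !=.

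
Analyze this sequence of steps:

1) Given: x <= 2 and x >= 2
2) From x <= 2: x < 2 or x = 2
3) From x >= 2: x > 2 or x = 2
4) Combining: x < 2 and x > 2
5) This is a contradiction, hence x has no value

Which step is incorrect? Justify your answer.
Step 4: Combining: x < 2 and x > 2

Step 4 incorrectly combines the conditions. From x <= 2 and x >= 2, the intersection is x = 2. The error treats the 'or' cases as 'and' requirements. The correct conclusion is that x = 2 is the unique solution, not that no solution exists.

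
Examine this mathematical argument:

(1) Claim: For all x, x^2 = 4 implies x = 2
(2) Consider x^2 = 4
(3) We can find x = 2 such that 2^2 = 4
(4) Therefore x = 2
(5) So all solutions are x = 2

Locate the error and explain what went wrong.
Step 4: Therefore x = 2

Step 4 incorrectly concludes that x = 2 is the only solution. The proof shows that x = 2 is A solution (existence), but does not show it is the ONLY solution (uniqueness). In fact, x = -2 is also a solution since (-2)^2 = 4. Finding one solution doesn't prove there are no others.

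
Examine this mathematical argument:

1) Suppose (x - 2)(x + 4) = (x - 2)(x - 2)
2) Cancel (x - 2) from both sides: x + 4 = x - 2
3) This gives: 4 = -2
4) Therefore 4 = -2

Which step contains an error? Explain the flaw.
Step 2: Cancel (x - 2) from both sides: x + 4 = x - 2

Step 2 cancels (x - 2) from both sides. This is only valid if (x - 2) ≠ 0, i.e., x ≠ 2. When x = 2, both sides equal zero regardless of the other factors. The correct approach requires considering x = 2 as a separate case.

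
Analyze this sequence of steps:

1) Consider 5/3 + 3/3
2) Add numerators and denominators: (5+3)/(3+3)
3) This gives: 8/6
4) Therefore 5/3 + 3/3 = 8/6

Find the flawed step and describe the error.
Step 2: Add numerators and denominators: (5+3)/(3+3)

Step 2 incorrectly adds fractions by separately adding numerators and denominators. This is wrong. The correct method requires a common denominator: 5/3 + 3/3 = (5×3 + 3×3)/(3×3) = 24/9 = 8/3. The method used gives 8/6, which is different.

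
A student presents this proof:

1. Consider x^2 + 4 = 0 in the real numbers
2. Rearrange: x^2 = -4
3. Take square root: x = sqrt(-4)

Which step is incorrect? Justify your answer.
Step 3: Take square root: x = sqrt(-4)

Step 3 takes the square root of -4, which is negative. In the real number system, the square root of a negative number is undefined. The equation x^2 + 4 = 0 has no real solutions. Square roots of negative numbers only exist in the complex numbers.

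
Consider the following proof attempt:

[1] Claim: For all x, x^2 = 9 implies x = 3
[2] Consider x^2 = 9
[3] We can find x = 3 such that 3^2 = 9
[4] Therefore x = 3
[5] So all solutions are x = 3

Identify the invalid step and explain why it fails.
Step 4: Therefore x = 3

Step 4 incorrectly concludes that x = 3 is the only solution. The proof shows that x = 3 is A solution (existence), but does not show it is the ONLY solution (uniqueness). In fact, x = -3 is also a solution since (-3)^2 = 9. Finding one solution doesn't prove there are no others.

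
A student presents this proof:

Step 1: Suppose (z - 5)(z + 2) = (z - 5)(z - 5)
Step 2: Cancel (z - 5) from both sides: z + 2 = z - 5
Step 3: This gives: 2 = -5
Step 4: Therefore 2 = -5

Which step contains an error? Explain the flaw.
Step 2: Cancel (z - 5) from both sides: z + 2 = z - 5

Step 2 cancels (z - 5) from both sides. This is only valid if (z - 5) ≠ 0, i.e., z ≠ 5. When z = 5, both sides equal zero regardless of the other factors. The correct approach requires considering z = 5 as a separate case.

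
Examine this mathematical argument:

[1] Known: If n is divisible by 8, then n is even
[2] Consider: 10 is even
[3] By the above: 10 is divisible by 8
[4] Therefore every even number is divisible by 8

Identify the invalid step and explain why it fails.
Step 3: By the above: 10 is divisible by 8

Step 3 commits the fallacy of affirming the consequent. The known fact 'divisible by 8 → even' does NOT imply 'even → divisible by 8'. That would be the converse, which is false. For example, 10 is even but 10 ÷ 8 = 1.25, which is not an integer.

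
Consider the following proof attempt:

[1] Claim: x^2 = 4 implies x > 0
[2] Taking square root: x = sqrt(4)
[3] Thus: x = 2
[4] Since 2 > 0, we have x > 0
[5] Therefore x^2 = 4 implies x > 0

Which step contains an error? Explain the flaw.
Step 2: Taking square root: x = sqrt(4)

Step 2 takes the square root and assumes the positive root only. The equation x^2 = 4 actually has two solutions: x = 2 and x = -2. The proof silently assumes x > 0 without justification, then uses this assumption to conclude x > 0, which is circular. The counterexample x = -2 shows the claim is false.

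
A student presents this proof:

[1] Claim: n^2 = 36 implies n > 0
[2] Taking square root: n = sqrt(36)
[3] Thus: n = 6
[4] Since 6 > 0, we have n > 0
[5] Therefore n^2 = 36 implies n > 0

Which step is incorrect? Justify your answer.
Step 2: Taking square root: n = sqrt(36)

Step 2 takes the square root and assumes the positive root only. The equation n^2 = 36 actually has two solutions: n = 6 and n = -6. The proof silently assumes n > 0 without justification, then uses this assumption to conclude n > 0, which is circular. The counterexample n = -6 shows the claim is false.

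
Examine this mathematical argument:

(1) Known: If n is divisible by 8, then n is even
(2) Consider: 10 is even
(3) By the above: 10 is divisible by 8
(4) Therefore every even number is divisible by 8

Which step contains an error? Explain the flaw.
Step 3: By the above: 10 is divisible by 8

Step 3 commits the fallacy of affirming the consequent. The known fact 'divisible by 8 → even' does NOT imply 'even → divisible by 8'. That would be the converse, which is false. For example, 10 is even but 10 ÷ 8 = 1.25, which is not an integer.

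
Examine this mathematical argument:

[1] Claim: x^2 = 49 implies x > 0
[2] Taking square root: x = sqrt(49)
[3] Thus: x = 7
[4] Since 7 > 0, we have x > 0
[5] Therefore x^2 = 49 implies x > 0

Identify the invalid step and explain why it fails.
Step 2: Taking square root: x = sqrt(49)

Step 2 takes the square root and assumes the positive root only. The equation x^2 = 49 actually has two solutions: x = 7 and x = -7. The proof silently assumes x > 0 without justification, then uses this assumption to conclude x > 0, which is circular. The counterexample x = -7 shows the claim is false.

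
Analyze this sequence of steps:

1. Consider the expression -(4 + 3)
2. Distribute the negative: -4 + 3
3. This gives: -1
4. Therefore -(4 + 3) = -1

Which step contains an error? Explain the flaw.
Step 2: Distribute the negative: -4 + 3

Step 2 incorrectly distributes the negative sign. The correct distribution is -(4 + 3) = -4 - 3 = -7. The negative must be applied to both terms, not just the first. The error treats -(4 + 3) as -4 + 3, which equals -1 instead of -7.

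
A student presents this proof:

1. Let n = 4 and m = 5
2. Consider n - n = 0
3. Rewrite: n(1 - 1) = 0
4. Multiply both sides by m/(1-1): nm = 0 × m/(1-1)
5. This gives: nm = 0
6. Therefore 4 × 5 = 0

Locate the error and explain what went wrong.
Step 4: Multiply both sides by m/(1-1): nm = 0 × m/(1-1)

Step 4 multiplies both sides by m/(1-1). However, 1-1 = 0, so this is multiplication by m/0, which is undefined. We cannot multiply by an undefined expression.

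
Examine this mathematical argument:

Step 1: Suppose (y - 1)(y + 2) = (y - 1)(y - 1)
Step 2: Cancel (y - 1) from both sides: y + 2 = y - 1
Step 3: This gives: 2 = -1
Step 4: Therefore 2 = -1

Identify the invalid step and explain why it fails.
Step 2: Cancel (y - 1) from both sides: y + 2 = y - 1

Step 2 cancels (y - 1) from both sides. This is only valid if (y - 1) ≠ 0, i.e., y ≠ 1. When y = 1, both sides equal zero regardless of the other factors. The correct approach requires considering y = 1 as a separate case.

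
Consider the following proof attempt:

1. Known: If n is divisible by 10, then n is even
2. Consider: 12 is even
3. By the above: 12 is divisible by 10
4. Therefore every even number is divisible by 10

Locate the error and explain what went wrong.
Step 3: By the above: 12 is divisible by 10

Step 3 commits the fallacy of affirming the consequent. The known fact 'divisible by 10 → even' does NOT imply 'even → divisible by 10'. That would be the converse, which is false. For example, 12 is even but 12 ÷ 10 = 1.20, which is not an integer.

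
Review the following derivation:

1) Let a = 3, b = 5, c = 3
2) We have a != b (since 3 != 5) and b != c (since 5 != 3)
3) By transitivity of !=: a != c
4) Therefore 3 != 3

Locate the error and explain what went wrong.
Step 3: By transitivity of !=: a != c

Step 3 incorrectly applies transitivity to the '!=' relation. Transitivity states: if a R b and b R c, then a R c. However, '!=' is not transitive. Counterexample: 3 != 5 and 5 != 3, but 3 = 3 (both equal 3). Transitivity holds for relations like <, <=, =, but not for !=.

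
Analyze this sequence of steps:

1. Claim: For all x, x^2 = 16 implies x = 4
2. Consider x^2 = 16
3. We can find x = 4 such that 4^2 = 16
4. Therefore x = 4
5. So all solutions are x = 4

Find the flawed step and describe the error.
Step 4: Therefore x = 4

Step 4 incorrectly concludes that x = 4 is the only solution. The proof shows that x = 4 is A solution (existence), but does not show it is the ONLY solution (uniqueness). In fact, x = -4 is also a solution since (-4)^2 = 16. Finding one solution doesn't prove there are no others.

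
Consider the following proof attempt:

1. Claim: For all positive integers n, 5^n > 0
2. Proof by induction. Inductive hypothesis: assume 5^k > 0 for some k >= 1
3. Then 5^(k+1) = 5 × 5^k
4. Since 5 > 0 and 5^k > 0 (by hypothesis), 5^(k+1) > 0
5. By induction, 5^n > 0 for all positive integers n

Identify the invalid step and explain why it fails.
Step 5: By induction, 5^n > 0 for all positive integers n

Step 5 concludes the proof by induction, but no base case was ever established. A valid induction proof requires: (1) a base case proving 5^1 > 0, and (2) an inductive step showing IF 5^k > 0 THEN 5^(k+1) > 0. Steps 2-4 correctly establish the inductive step, but without the base case the conclusion in step 5 does not follow.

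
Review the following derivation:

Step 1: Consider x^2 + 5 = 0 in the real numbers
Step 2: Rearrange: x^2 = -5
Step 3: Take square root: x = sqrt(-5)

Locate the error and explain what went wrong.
Step 3: Take square root: x = sqrt(-5)

Step 3 takes the square root of -5, which is negative. In the real number system, the square root of a negative number is undefined. The equation x^2 + 5 = 0 has no real solutions. Square roots of negative numbers only exist in the complex numbers.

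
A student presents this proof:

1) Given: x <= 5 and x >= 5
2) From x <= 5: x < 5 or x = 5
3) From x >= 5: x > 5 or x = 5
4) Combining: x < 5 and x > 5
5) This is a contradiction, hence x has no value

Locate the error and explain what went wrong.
Step 4: Combining: x < 5 and x > 5

Step 4 incorrectly combines the conditions. From x <= 5 and x >= 5, the intersection is x = 5. The error treats the 'or' cases as 'and' requirements. The correct conclusion is that x = 5 is the unique solution, not that no solution exists.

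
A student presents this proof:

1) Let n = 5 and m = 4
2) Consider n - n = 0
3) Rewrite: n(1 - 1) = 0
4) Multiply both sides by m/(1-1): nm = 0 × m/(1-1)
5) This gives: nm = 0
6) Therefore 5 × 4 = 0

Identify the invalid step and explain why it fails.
Step 4: Multiply both sides by m/(1-1): nm = 0 × m/(1-1)

Step 4 multiplies both sides by m/(1-1). However, 1-1 = 0, so this is multiplication by m/0, which is undefined. We cannot multiply by an undefined expression.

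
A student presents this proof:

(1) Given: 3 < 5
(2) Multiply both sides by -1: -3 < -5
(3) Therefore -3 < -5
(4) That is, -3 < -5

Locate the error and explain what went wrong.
Step 2: Multiply both sides by -1: -3 < -5

Step 2 multiplies both sides by -1 but fails to reverse the inequality sign. When multiplying (or dividing) an inequality by a negative number, the direction must be reversed. Since 3 < 5, we should get -3 > -5, i.e., -3 > -5.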